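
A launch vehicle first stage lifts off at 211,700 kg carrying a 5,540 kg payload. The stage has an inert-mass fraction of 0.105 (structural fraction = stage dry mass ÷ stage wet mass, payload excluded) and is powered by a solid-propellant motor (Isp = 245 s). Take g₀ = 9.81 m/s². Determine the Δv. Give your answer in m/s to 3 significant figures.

Stage wet mass = m₀ − payload = 211,700 − 5,540 = 206,160 kg.
Stage dry mass = ε × stage wet mass = 0.105 × 206,160 = 21,646.8 kg.
Burnout mass m_f = stage dry + payload = 21,646.8 + 5,540 = 27,186.8 kg.
v_e = Isp · g₀ = 245 × 9.81 = 2403.5 m/s.
From the ideal rocket equation, Δv = v_e · ln(211,700/27,186.8) = 2403.5 × ln(7.787) = 2403.5 × 2.0524 ≈ 4933 m/s.

Δv ≈ 4930 m/s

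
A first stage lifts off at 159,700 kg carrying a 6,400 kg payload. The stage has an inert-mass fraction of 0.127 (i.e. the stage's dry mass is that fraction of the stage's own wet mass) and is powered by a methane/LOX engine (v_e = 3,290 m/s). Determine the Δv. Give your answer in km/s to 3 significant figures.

Δv ≈ 5.99 km/s

Stage wet mass = m₀ − payload = 159,700 − 6,400 = 153,300 kg.
Stage dry mass = ε × stage wet mass = 0.127 × 153,300 = 19,469.1 kg.
Burnout mass m_f = stage dry + payload = 19,469.1 + 6,400 = 25,869.1 kg.
From the ideal rocket equation, Δv = v_e · ln(159,700/25,869.1) = 3290.0 × ln(6.173) = 3290.0 × 1.8202 ≈ 5989 m/s.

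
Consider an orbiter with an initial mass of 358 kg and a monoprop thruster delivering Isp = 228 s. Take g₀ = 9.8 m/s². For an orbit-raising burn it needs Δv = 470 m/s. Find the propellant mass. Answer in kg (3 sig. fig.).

propellant mass ≈ 67.9 kg

v_e = Isp · g₀ = 228 × 9.8 = 2234.4 m/s.
Rocket equation: m₀/m_f = exp(Δv / v_e) = exp(470 / 2234.4) = exp(0.2103) = 1.2341.
m_f = 358 / 1.2341 = 290.09 kg, so propellant = m₀ − m_f = 358 − 290.09 = 67.91 kg.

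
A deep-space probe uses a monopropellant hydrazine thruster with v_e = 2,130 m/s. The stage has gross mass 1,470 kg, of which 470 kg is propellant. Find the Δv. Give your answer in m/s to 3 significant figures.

Δv ≈ 821 m/s

m_f = m₀ − m_prop = 1,470 − 470 = 1,000 kg.
Rocket equation: Δv = v_e · ln(m₀/m_f) = 2130.0 × ln(1.47) = 2130.0 × 0.3853 ≈ 820.6 m/s.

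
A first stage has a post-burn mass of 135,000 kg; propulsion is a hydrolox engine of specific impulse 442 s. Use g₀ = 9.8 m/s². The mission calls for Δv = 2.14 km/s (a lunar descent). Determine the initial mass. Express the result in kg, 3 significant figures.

v_e = Isp · g₀ = 442 × 9.8 = 4331.6 m/s.
From the ideal rocket equation, m₀/m_f = exp(Δv / v_e) = exp(2140 / 4331.6) = exp(0.4940) = 1.6389.
m₀ = m_f × 1.6389 = 135,000 × 1.6389 = 221,252 kg.

initial mass ≈ 221000 kg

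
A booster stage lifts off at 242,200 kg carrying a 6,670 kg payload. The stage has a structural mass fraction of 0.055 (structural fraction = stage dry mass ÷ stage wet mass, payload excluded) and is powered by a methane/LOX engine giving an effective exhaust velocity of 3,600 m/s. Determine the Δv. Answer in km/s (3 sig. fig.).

Δv ≈ 9.05 km/s

Stage wet mass = m₀ − payload = 242,200 − 6,670 = 235,530 kg.
Stage dry mass = ε × stage wet mass = 0.055 × 235,530 = 12,954.2 kg.
Burnout mass m_f = stage dry + payload = 12,954.2 + 6,670 = 19,624.2 kg.
Using Δv = v_e ln(m₀/m_f): Δv = v_e · ln(242,200/19,624.2) = 3600.0 × ln(12.34) = 3600.0 × 2.5130 ≈ 9047 m/s.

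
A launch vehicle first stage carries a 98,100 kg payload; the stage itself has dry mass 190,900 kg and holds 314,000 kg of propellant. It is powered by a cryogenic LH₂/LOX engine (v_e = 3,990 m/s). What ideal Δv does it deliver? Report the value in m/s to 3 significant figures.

m₀ = payload + dry + propellant = 98,100 + 190,900 + 314,000 = 603,000 kg.
m_f = payload + dry = 98,100 + 190,900 = 289,000 kg.
Δv = v_e · ln(m₀/m_f) = 3990.0 × ln(2.087) = 3990.0 × 0.7355 ≈ 2934.6 m/s.

Δv ≈ 2930 m/s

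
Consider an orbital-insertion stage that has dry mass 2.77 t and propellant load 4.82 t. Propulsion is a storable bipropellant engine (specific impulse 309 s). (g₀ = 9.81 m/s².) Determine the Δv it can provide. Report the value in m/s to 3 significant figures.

Δv ≈ 3060 m/s

v_e = Isp · g₀ = 309 × 9.81 = 3031.3 m/s.
m₀ = m_dry + m_prop = 2.77 + 4.82 = 7.59 t.
Δv = v_e · ln(m₀/m_f) = 3031.3 × ln(2.74) = 3031.3 × 1.0080 ≈ 3055.5 m/s.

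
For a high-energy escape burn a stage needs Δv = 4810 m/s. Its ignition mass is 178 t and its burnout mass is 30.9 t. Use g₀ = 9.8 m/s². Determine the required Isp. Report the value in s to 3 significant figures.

Isp ≈ 280 s

ln(m₀/m_f) = ln(178000/30900) = ln(5.761) = 1.7510.
v_e = Δv / ln(m₀/m_f) = 4810 / 1.7510 = 2747.0 m/s.
Isp = v_e / g₀ = 2747.0 / 9.8 = 280.3 s.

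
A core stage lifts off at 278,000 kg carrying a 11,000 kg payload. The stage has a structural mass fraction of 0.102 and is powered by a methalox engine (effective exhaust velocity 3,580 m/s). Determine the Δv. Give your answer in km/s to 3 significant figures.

Stage wet mass = m₀ − payload = 278,000 − 11,000 = 267,000 kg.
Stage dry mass = ε × stage wet mass = 0.102 × 267,000 = 27,234 kg.
Burnout mass m_f = stage dry + payload = 27,234 + 11,000 = 38,234 kg.
From the ideal rocket equation, Δv = v_e · ln(278,000/38,234) = 3580.0 × ln(7.271) = 3580.0 × 1.9839 ≈ 7102 m/s.

Δv ≈ 7.10 km/s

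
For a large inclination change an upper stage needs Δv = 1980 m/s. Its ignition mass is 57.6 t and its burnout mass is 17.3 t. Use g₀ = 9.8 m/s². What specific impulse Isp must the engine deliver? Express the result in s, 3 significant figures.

ln(m₀/m_f) = ln(57600/17300) = ln(3.329) = 1.2028.
Rocket equation: v_e = Δv / ln(m₀/m_f) = 1980 / 1.2028 = 1646.1 m/s.
Isp = v_e / g₀ = 1646.1 / 9.8 = 168.0 s.

Isp ≈ 168 s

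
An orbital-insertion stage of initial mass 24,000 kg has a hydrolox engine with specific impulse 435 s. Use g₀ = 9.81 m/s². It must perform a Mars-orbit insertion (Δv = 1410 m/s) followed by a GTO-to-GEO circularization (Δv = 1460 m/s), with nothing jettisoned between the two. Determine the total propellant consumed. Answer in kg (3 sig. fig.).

v_e = Isp · g₀ = 435 × 9.81 = 4267.4 m/s.
After the first burn: m = 24000 × exp(−1410/4267.4) = 24000 × 0.71862 = 17,246.9 kg.
After the second burn: m = 17,246.9 × exp(−1460/4267.4) = 17,246.9 × 0.71025 = 12,249.6 kg.
Total propellant = m₀ − m_final = 24000 − 12,249.6 = 11,750.4 kg.

total propellant consumed ≈ 11800 kg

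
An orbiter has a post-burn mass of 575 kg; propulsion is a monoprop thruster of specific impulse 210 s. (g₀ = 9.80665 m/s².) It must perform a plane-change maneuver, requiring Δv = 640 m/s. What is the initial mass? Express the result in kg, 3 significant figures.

v_e = Isp · g₀ = 210 × 9.80665 = 2059.4 m/s.
m₀/m_f = exp(Δv / v_e) = exp(640 / 2059.4) = exp(0.3108) = 1.3645.
m₀ = m_f × 1.3645 = 575 × 1.3645 = 784.588 kg.

initial mass ≈ 785 kg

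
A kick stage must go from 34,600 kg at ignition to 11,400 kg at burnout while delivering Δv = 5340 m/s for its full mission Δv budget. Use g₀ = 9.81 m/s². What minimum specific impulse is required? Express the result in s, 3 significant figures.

Isp ≈ 490 s

ln(m₀/m_f) = ln(34600/11400) = ln(3.035) = 1.1102.
v_e = Δv / ln(m₀/m_f) = 5340 / 1.1102 = 4809.8 m/s.
Isp = v_e / g₀ = 4809.8 / 9.81 = 490.3 s.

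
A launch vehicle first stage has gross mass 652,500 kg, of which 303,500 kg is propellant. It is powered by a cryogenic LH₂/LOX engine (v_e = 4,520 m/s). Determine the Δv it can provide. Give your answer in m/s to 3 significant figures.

Δv ≈ 2830 m/s

m_f = m₀ − m_prop = 652,500 − 303,500 = 349,000 kg.
Using Δv = v_e ln(m₀/m_f): Δv = v_e · ln(m₀/m_f) = 4520.0 × ln(1.87) = 4520.0 × 0.6257 ≈ 2828.3 m/s.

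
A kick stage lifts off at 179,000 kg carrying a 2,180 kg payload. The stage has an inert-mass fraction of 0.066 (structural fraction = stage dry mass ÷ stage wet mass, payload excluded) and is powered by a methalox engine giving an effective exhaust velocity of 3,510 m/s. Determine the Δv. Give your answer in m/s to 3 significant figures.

Stage wet mass = m₀ − payload = 179,000 − 2,180 = 176,820 kg.
Stage dry mass = ε × stage wet mass = 0.066 × 176,820 = 11,670.1 kg.
Burnout mass m_f = stage dry + payload = 11,670.1 + 2,180 = 13,850.1 kg.
Rocket equation: Δv = v_e · ln(179,000/13,850.1) = 3510.0 × ln(12.92) = 3510.0 × 2.5591 ≈ 8982 m/s.

Δv ≈ 8980 m/s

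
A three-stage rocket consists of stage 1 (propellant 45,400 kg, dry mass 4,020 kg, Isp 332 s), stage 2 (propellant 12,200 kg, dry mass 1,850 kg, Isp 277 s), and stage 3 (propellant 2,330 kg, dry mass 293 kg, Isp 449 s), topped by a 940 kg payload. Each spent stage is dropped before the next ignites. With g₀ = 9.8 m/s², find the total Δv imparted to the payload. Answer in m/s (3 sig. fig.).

Δv ≈ 11600 m/s

Ignition mass of stage 1 = 45,400+4,020 + 12,200+1,850 + 2,330+293 + 940 = 67,033 kg.
Stage 1: m₀ = 67,033 kg, m_f = 67,033 − 45,400 = 21,633 kg; Δv = 332×9.8×ln(3.099) = 3253.6×1.1310 ≈ 3680 m/s.
Stage 2: m₀ = 17,613 kg, m_f = 17,613 − 12,200 = 5,413 kg; Δv = 277×9.8×ln(3.254) = 2714.6×1.1798 ≈ 3203 m/s.
Stage 3: m₀ = 3,563 kg, m_f = 3,563 − 2,330 = 1,233 kg; Δv = 449×9.8×ln(2.89) = 4400.2×1.0612 ≈ 4669 m/s.
Total Δv = 3680 + 3203 + 4669 = 11552 m/s.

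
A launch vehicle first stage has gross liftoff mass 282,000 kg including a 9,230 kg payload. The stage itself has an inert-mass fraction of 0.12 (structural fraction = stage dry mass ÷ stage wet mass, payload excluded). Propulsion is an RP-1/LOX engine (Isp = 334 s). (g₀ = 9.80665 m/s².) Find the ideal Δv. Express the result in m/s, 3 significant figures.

Stage wet mass = m₀ − payload = 282,000 − 9,230 = 272,770 kg.
Stage dry mass = ε × stage wet mass = 0.12 × 272,770 = 32,732.4 kg.
Burnout mass m_f = stage dry + payload = 32,732.4 + 9,230 = 41,962.4 kg.
v_e = Isp · g₀ = 334 × 9.80665 = 3275.4 m/s.
Δv = v_e · ln(282,000/41,962.4) = 3275.4 × ln(6.72) = 3275.4 × 1.9051 ≈ 6240 m/s.

Δv ≈ 6240 m/s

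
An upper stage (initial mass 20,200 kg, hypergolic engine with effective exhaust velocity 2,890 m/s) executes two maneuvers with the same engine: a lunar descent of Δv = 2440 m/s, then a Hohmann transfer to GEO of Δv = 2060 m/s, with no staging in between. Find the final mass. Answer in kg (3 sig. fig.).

final mass ≈ 4260 kg

After the first burn: m = 20200 × exp(−2440/2890.0) = 20200 × 0.42986 = 8,683.17 kg.
After the second burn: m = 8,683.17 × exp(−2060/2890.0) = 8,683.17 × 0.49027 = 4,257.1 kg.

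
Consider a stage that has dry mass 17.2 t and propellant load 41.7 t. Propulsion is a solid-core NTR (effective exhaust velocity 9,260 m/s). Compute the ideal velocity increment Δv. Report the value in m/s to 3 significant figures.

Δv ≈ 11400 m/s

m₀ = m_dry + m_prop = 17.2 + 41.7 = 58.9 t.
From the ideal rocket equation, Δv = v_e · ln(m₀/m_f) = 9260.0 × ln(3.424) = 9260.0 × 1.2309 ≈ 11398.4 m/s.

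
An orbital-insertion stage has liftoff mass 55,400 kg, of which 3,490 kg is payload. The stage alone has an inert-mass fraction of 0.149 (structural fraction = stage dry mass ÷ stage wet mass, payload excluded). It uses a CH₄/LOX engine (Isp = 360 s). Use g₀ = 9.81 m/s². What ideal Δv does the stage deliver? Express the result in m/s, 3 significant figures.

Stage wet mass = m₀ − payload = 55,400 − 3,490 = 51,910 kg.
Stage dry mass = ε × stage wet mass = 0.149 × 51,910 = 7,734.59 kg.
Burnout mass m_f = stage dry + payload = 7,734.59 + 3,490 = 11,224.59 kg.
v_e = Isp · g₀ = 360 × 9.81 = 3531.6 m/s.
Using Δv = v_e ln(m₀/m_f): Δv = v_e · ln(55,400/11,224.59) = 3531.6 × ln(4.936) = 3531.6 × 1.5965 ≈ 5638 m/s.

Δv ≈ 5640 m/s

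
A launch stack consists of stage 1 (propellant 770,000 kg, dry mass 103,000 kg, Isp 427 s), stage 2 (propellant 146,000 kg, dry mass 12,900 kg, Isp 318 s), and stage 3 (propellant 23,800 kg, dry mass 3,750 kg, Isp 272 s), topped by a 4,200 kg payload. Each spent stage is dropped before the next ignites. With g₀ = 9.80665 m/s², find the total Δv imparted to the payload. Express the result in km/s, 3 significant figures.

Δv ≈ 13.6 km/s

Ignition mass of stage 1 = 770,000+103,000 + 146,000+12,900 + 23,800+3,750 + 4,200 = 1,063,650 kg.
Stage 1: m₀ = 1,063,650 kg, m_f = 1,063,650 − 770,000 = 293,650 kg; Δv = 427×9.80665×ln(3.622) = 4187.4×1.2871 ≈ 5390 m/s.
Stage 2: m₀ = 190,650 kg, m_f = 190,650 − 146,000 = 44,650 kg; Δv = 318×9.80665×ln(4.27) = 3118.5×1.4516 ≈ 4527 m/s.
Stage 3: m₀ = 31,750 kg, m_f = 31,750 − 23,800 = 7,950 kg; Δv = 272×9.80665×ln(3.994) = 2667.4×1.3847 ≈ 3694 m/s.
Total Δv = 5390 + 4527 + 3694 = 13611 m/s.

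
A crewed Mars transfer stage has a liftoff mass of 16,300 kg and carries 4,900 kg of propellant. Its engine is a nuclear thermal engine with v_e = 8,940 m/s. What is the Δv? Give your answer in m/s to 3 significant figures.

m_f = m₀ − m_prop = 16,300 − 4,900 = 11,400 kg.
From the ideal rocket equation, Δv = v_e · ln(m₀/m_f) = 8940.0 × ln(1.43) = 8940.0 × 0.3576 ≈ 3196.5 m/s.

Δv ≈ 3200 m/s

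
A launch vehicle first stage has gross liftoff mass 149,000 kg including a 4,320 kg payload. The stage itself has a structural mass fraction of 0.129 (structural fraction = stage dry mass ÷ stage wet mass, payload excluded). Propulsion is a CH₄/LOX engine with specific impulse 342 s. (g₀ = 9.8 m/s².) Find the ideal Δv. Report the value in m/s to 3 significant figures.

Δv ≈ 6260 m/s

Stage wet mass = m₀ − payload = 149,000 − 4,320 = 144,680 kg.
Stage dry mass = ε × stage wet mass = 0.129 × 144,680 = 18,663.7 kg.
Burnout mass m_f = stage dry + payload = 18,663.7 + 4,320 = 22,983.7 kg.
v_e = Isp · g₀ = 342 × 9.8 = 3351.6 m/s.
From the ideal rocket equation, Δv = v_e · ln(149,000/22,983.7) = 3351.6 × ln(6.483) = 3351.6 × 1.8692 ≈ 6265 m/s.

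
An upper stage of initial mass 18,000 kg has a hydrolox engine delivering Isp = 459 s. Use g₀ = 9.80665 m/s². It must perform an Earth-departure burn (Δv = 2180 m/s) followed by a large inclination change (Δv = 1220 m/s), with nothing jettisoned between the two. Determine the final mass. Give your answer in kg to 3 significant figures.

v_e = Isp · g₀ = 459 × 9.80665 = 4501.3 m/s.
After the first burn: m = 18000 × exp(−2180/4501.3) = 18000 × 0.61612 = 11,090.2 kg.
After the second burn: m = 11,090.2 × exp(−1220/4501.3) = 11,090.2 × 0.76259 = 8,457.28 kg.

final mass ≈ 8460 kg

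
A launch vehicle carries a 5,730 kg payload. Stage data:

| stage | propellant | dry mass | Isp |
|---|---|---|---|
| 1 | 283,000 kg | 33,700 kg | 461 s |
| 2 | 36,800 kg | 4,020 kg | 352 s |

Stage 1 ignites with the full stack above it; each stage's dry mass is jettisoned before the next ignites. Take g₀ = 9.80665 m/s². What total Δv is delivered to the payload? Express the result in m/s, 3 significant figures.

Δv ≈ 12200 m/s

Ignition mass of stage 1 = 283,000+33,700 + 36,800+4,020 + 5,730 = 363,250 kg.
Stage 1: m₀ = 363,250 kg, m_f = 363,250 − 283,000 = 80,250 kg; Δv = 461×9.80665×ln(4.526) = 4520.9×1.5099 ≈ 6826 m/s.
Stage 2: m₀ = 46,550 kg, m_f = 46,550 − 36,800 = 9,750 kg; Δv = 352×9.80665×ln(4.774) = 3451.9×1.5633 ≈ 5396 m/s.
Total Δv = 6826 + 5396 = 12222 m/s.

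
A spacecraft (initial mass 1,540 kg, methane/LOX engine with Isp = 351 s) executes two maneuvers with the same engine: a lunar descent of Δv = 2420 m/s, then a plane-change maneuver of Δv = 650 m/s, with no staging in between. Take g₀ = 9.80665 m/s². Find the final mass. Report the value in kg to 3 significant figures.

final mass ≈ 631 kg

v_e = Isp · g₀ = 351 × 9.80665 = 3442.1 m/s.
After the first burn: m = 1540 × exp(−2420/3442.1) = 1540 × 0.49507 = 762.408 kg.
After the second burn: m = 762.408 × exp(−650/3442.1) = 762.408 × 0.82792 = 631.213 kg.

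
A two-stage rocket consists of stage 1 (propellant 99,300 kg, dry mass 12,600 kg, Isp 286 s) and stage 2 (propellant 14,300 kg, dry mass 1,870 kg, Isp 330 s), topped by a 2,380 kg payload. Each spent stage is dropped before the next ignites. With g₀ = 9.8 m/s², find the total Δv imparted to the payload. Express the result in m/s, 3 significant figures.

Δv ≈ 8780 m/s

Ignition mass of stage 1 = 99,300+12,600 + 14,300+1,870 + 2,380 = 130,450 kg.
Stage 1: m₀ = 130,450 kg, m_f = 130,450 − 99,300 = 31,150 kg; Δv = 286×9.8×ln(4.188) = 2802.8×1.4322 ≈ 4014 m/s.
Stage 2: m₀ = 18,550 kg, m_f = 18,550 − 14,300 = 4,250 kg; Δv = 330×9.8×ln(4.365) = 3234.0×1.4736 ≈ 4765 m/s.
Total Δv = 4014 + 4765 = 8779 m/s.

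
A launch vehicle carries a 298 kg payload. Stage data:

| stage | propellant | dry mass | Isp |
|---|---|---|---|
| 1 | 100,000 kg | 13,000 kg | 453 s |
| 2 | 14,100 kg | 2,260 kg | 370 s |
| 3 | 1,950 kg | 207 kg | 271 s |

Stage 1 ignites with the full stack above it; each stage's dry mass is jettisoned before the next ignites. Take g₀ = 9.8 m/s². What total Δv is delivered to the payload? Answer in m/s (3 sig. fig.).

Ignition mass of stage 1 = 100,000+13,000 + 14,100+2,260 + 1,950+207 + 298 = 131,815 kg.
Stage 1: m₀ = 131,815 kg, m_f = 131,815 − 100,000 = 31,815 kg; Δv = 453×9.8×ln(4.143) = 4439.4×1.4215 ≈ 6310 m/s.
Stage 2: m₀ = 18,815 kg, m_f = 18,815 − 14,100 = 4,715 kg; Δv = 370×9.8×ln(3.99) = 3626.0×1.3839 ≈ 5018 m/s.
Stage 3: m₀ = 2,455 kg, m_f = 2,455 − 1,950 = 505 kg; Δv = 271×9.8×ln(4.861) = 2655.8×1.5813 ≈ 4200 m/s.
Total Δv = 6310 + 5018 + 4200 = 15528 m/s.

Δv ≈ 15500 m/s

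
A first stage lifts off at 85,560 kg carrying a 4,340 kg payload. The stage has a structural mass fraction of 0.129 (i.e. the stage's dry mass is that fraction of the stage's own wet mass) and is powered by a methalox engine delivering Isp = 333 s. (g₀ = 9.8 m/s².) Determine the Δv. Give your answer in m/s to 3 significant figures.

Stage wet mass = m₀ − payload = 85,560 − 4,340 = 81,220 kg.
Stage dry mass = ε × stage wet mass = 0.129 × 81,220 = 10,477.4 kg.
Burnout mass m_f = stage dry + payload = 10,477.4 + 4,340 = 14,817.4 kg.
v_e = Isp · g₀ = 333 × 9.8 = 3263.4 m/s.
By the Tsiolkovsky rocket equation, Δv = v_e · ln(85,560/14,817.4) = 3263.4 × ln(5.774) = 3263.4 × 1.7534 ≈ 5722 m/s.

Δv ≈ 5720 m/s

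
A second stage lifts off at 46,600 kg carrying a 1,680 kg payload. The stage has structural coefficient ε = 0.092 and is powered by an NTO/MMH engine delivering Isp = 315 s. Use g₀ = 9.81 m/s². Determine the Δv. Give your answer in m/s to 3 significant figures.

Δv ≈ 6430 m/s

Stage wet mass = m₀ − payload = 46,600 − 1,680 = 44,920 kg.
Stage dry mass = ε × stage wet mass = 0.092 × 44,920 = 4,132.64 kg.
Burnout mass m_f = stage dry + payload = 4,132.64 + 1,680 = 5,812.64 kg.
v_e = Isp · g₀ = 315 × 9.81 = 3090.2 m/s.
From the ideal rocket equation, Δv = v_e · ln(46,600/5,812.64) = 3090.2 × ln(8.017) = 3090.2 × 2.0816 ≈ 6432 m/s.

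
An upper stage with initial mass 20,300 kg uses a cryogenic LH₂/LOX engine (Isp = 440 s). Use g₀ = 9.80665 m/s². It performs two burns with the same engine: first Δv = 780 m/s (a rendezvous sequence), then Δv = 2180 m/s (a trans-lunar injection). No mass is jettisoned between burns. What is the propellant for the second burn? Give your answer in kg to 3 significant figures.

propellant for the second burn ≈ 6720 kg

v_e = Isp · g₀ = 440 × 9.80665 = 4314.9 m/s.
After the first burn: m = 20300 × exp(−780/4314.9) = 20300 × 0.83463 = 16,943 kg.
After the second burn: m = 16,943 × exp(−2180/4314.9) = 16,943 × 0.60337 = 10,222.9 kg.
Second-burn propellant = 16,943 − 10,222.9 = 6,720.1 kg.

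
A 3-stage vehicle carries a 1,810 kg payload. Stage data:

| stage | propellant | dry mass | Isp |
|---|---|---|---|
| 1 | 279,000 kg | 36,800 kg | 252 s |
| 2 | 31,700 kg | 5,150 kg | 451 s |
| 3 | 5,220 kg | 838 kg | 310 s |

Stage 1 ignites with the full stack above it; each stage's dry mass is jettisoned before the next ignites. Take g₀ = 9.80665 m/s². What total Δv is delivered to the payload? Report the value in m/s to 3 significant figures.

Δv ≈ 12400 m/s

Ignition mass of stage 1 = 279,000+36,800 + 31,700+5,150 + 5,220+838 + 1,810 = 360,518 kg.
Stage 1: m₀ = 360,518 kg, m_f = 360,518 − 279,000 = 81,518 kg; Δv = 252×9.80665×ln(4.423) = 2471.3×1.4867 ≈ 3674 m/s.
Stage 2: m₀ = 44,718 kg, m_f = 44,718 − 31,700 = 13,018 kg; Δv = 451×9.80665×ln(3.435) = 4422.8×1.2340 ≈ 5458 m/s.
Stage 3: m₀ = 7,868 kg, m_f = 7,868 − 5,220 = 2,648 kg; Δv = 310×9.80665×ln(2.971) = 3040.1×1.0890 ≈ 3311 m/s.
Total Δv = 3674 + 5458 + 3311 = 12443 m/s.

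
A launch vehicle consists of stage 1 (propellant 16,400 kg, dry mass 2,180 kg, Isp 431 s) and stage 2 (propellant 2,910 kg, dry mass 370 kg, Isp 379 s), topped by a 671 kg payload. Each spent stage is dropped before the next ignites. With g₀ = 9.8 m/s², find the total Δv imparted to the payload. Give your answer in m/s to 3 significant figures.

Δv ≈ 10500 m/s

Ignition mass of stage 1 = 16,400+2,180 + 2,910+370 + 671 = 22,531 kg.
Stage 1: m₀ = 22,531 kg, m_f = 22,531 − 16,400 = 6,131 kg; Δv = 431×9.8×ln(3.675) = 4223.8×1.3015 ≈ 5497 m/s.
Stage 2: m₀ = 3,951 kg, m_f = 3,951 − 2,910 = 1,041 kg; Δv = 379×9.8×ln(3.795) = 3714.2×1.3338 ≈ 4954 m/s.
Total Δv = 5497 + 4954 = 10451 m/s.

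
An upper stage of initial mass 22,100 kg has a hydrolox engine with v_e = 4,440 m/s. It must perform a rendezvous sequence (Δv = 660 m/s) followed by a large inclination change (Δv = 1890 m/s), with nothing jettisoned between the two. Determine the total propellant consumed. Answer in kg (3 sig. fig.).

After the first burn: m = 22100 × exp(−660/4440.0) = 22100 × 0.86187 = 19,047.3 kg.
After the second burn: m = 19,047.3 × exp(−1890/4440.0) = 19,047.3 × 0.65333 = 12,444.2 kg.
Total propellant = m₀ − m_final = 22100 − 12,444.2 = 9,655.8 kg.

total propellant consumed ≈ 9660 kg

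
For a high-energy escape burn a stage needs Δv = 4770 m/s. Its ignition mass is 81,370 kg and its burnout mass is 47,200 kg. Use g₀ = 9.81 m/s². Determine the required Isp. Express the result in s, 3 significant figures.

ln(m₀/m_f) = ln(81370/47200) = ln(1.724) = 0.5446.
By the Tsiolkovsky rocket equation, v_e = Δv / ln(m₀/m_f) = 4770 / 0.5446 = 8758.5 m/s.
Isp = v_e / g₀ = 8758.5 / 9.81 = 892.8 s.

Isp ≈ 893 s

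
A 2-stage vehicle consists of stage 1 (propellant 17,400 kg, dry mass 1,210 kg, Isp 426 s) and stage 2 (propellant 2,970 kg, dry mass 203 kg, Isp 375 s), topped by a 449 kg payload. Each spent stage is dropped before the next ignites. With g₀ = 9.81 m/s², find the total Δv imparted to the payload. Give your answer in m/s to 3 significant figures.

Δv ≈ 12700 m/s

Ignition mass of stage 1 = 17,400+1,210 + 2,970+203 + 449 = 22,232 kg.
Stage 1: m₀ = 22,232 kg, m_f = 22,232 − 17,400 = 4,832 kg; Δv = 426×9.81×ln(4.601) = 4179.1×1.5263 ≈ 6378 m/s.
Stage 2: m₀ = 3,622 kg, m_f = 3,622 − 2,970 = 652 kg; Δv = 375×9.81×ln(5.555) = 3678.8×1.7147 ≈ 6308 m/s.
Total Δv = 6378 + 6308 = 12686 m/s.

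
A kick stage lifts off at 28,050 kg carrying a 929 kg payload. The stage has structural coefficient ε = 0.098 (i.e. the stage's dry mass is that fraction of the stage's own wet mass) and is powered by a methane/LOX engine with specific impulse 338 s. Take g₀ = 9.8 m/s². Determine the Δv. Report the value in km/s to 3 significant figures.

Stage wet mass = m₀ − payload = 28,050 − 929 = 27,121 kg.
Stage dry mass = ε × stage wet mass = 0.098 × 27,121 = 2,657.86 kg.
Burnout mass m_f = stage dry + payload = 2,657.86 + 929 = 3,586.86 kg.
v_e = Isp · g₀ = 338 × 9.8 = 3312.4 m/s.
Δv = v_e · ln(28,050/3,586.86) = 3312.4 × ln(7.82) = 3312.4 × 2.0567 ≈ 6813 m/s.

Δv ≈ 6.81 km/s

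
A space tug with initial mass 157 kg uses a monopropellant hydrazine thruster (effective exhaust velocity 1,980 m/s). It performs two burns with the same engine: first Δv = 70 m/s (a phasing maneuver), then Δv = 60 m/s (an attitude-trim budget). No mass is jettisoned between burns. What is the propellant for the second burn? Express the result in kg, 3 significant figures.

propellant for the second burn ≈ 4.52 kg

After the first burn: m = 157 × exp(−70/1980.0) = 157 × 0.96526 = 151.546 kg.
After the second burn: m = 151.546 × exp(−60/1980.0) = 151.546 × 0.97015 = 147.022 kg.
Second-burn propellant = 151.546 − 147.022 = 4.524 kg.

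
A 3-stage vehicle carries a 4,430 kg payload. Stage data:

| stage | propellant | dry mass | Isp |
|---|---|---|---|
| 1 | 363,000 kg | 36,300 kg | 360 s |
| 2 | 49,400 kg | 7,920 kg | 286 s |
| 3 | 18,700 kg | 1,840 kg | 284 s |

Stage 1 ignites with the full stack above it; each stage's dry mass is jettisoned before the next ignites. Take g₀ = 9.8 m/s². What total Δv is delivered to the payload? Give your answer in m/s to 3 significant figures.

Δv ≈ 11400 m/s

Ignition mass of stage 1 = 363,000+36,300 + 49,400+7,920 + 18,700+1,840 + 4,430 = 481,590 kg.
Stage 1: m₀ = 481,590 kg, m_f = 481,590 − 363,000 = 118,590 kg; Δv = 360×9.8×ln(4.061) = 3528.0×1.4014 ≈ 4944 m/s.
Stage 2: m₀ = 82,290 kg, m_f = 82,290 − 49,400 = 32,890 kg; Δv = 286×9.8×ln(2.502) = 2802.8×0.9171 ≈ 2570 m/s.
Stage 3: m₀ = 24,970 kg, m_f = 24,970 − 18,700 = 6,270 kg; Δv = 284×9.8×ln(3.982) = 2783.2×1.3819 ≈ 3846 m/s.
Total Δv = 4944 + 2570 + 3846 = 11360 m/s.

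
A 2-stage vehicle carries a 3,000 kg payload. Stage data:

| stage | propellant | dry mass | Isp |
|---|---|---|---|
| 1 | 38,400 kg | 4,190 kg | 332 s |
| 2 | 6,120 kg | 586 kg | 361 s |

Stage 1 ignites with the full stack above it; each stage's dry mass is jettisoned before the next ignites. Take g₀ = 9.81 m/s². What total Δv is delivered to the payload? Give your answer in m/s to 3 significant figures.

Δv ≈ 7840 m/s

Ignition mass of stage 1 = 38,400+4,190 + 6,120+586 + 3,000 = 52,296 kg.
Stage 1: m₀ = 52,296 kg, m_f = 52,296 − 38,400 = 13,896 kg; Δv = 332×9.81×ln(3.763) = 3256.9×1.3253 ≈ 4316 m/s.
Stage 2: m₀ = 9,706 kg, m_f = 9,706 − 6,120 = 3,586 kg; Δv = 361×9.81×ln(2.707) = 3541.4×0.9957 ≈ 3526 m/s.
Total Δv = 4316 + 3526 = 7842 m/s.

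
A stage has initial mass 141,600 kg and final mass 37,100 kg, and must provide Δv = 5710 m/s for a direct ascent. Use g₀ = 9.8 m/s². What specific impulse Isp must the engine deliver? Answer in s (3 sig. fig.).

Isp ≈ 435 s

ln(m₀/m_f) = ln(141600/37100) = ln(3.817) = 1.3394.
v_e = Δv / ln(m₀/m_f) = 5710 / 1.3394 = 4263.1 m/s.
Isp = v_e / g₀ = 4263.1 / 9.8 = 435.0 s.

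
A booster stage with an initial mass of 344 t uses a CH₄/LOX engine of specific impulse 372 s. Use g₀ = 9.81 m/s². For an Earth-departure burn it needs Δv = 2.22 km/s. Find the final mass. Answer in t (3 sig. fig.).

v_e = Isp · g₀ = 372 × 9.81 = 3649.3 m/s.
m₀/m_f = exp(Δv / v_e) = exp(2220 / 3649.3) = exp(0.6083) = 1.8374.
m_f = m₀ / 1.8374 = 344 / 1.8374 = 187.221 t.

final mass ≈ 187 t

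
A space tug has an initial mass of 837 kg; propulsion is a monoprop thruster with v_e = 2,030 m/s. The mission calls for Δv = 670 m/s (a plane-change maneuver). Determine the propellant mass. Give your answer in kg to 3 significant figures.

Using Δv = v_e ln(m₀/m_f): m₀/m_f = exp(Δv / v_e) = exp(670 / 2030.0) = exp(0.3300) = 1.3910.
m_f = 837 / 1.3910 = 601.725 kg, so propellant = m₀ − m_f = 837 − 601.725 = 235.275 kg.

propellant mass ≈ 235 kg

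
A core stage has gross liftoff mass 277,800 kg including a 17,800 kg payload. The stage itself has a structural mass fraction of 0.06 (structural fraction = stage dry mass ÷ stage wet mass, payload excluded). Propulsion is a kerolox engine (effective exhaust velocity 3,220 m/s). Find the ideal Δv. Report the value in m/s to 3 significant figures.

Stage wet mass = m₀ − payload = 277,800 − 17,800 = 260,000 kg.
Stage dry mass = ε × stage wet mass = 0.06 × 260,000 = 15,600 kg.
Burnout mass m_f = stage dry + payload = 15,600 + 17,800 = 33,400 kg.
From the ideal rocket equation, Δv = v_e · ln(277,800/33,400) = 3220.0 × ln(8.317) = 3220.0 × 2.1183 ≈ 6821 m/s.

Δv ≈ 6820 m/s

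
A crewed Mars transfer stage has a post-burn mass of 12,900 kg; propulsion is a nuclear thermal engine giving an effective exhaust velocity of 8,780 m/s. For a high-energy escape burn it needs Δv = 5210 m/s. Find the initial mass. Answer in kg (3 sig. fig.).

m₀/m_f = exp(Δv / v_e) = exp(5210 / 8780.0) = exp(0.5934) = 1.8101.
m₀ = m_f × 1.8101 = 12,900 × 1.8101 = 23,350.3 kg.

initial mass ≈ 23400 kg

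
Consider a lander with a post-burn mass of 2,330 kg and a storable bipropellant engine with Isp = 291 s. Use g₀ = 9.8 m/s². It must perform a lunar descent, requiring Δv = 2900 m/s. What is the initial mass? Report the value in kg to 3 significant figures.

v_e = Isp · g₀ = 291 × 9.8 = 2851.8 m/s.
Using Δv = v_e ln(m₀/m_f): m₀/m_f = exp(Δv / v_e) = exp(2900 / 2851.8) = exp(1.0169) = 2.7646.
m₀ = m_f × 2.7646 = 2,330 × 2.7646 = 6,441.52 kg.

initial mass ≈ 6440 kg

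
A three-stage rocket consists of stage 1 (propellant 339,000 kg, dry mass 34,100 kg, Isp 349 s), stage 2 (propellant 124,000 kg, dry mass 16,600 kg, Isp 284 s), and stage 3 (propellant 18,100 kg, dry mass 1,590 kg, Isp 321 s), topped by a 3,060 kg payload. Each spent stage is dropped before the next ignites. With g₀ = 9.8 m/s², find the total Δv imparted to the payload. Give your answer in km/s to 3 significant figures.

Δv ≈ 12.4 km/s

Ignition mass of stage 1 = 339,000+34,100 + 124,000+16,600 + 18,100+1,590 + 3,060 = 536,450 kg.
Stage 1: m₀ = 536,450 kg, m_f = 536,450 − 339,000 = 197,450 kg; Δv = 349×9.8×ln(2.717) = 3420.2×0.9995 ≈ 3418 m/s.
Stage 2: m₀ = 163,350 kg, m_f = 163,350 − 124,000 = 39,350 kg; Δv = 284×9.8×ln(4.151) = 2783.2×1.4234 ≈ 3962 m/s.
Stage 3: m₀ = 22,750 kg, m_f = 22,750 − 18,100 = 4,650 kg; Δv = 321×9.8×ln(4.892) = 3145.8×1.5877 ≈ 4995 m/s.
Total Δv = 3418 + 3962 + 4995 = 12375 m/s.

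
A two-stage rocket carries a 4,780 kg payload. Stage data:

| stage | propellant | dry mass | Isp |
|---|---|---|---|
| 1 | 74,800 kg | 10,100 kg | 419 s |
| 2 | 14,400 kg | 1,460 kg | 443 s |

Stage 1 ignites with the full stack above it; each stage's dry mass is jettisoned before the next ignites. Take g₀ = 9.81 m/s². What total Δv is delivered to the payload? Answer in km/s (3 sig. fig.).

Ignition mass of stage 1 = 74,800+10,100 + 14,400+1,460 + 4,780 = 105,540 kg.
Stage 1: m₀ = 105,540 kg, m_f = 105,540 − 74,800 = 30,740 kg; Δv = 419×9.81×ln(3.433) = 4110.4×1.2335 ≈ 5070 m/s.
Stage 2: m₀ = 20,640 kg, m_f = 20,640 − 14,400 = 6,240 kg; Δv = 443×9.81×ln(3.308) = 4345.8×1.1963 ≈ 5199 m/s.
Total Δv = 5070 + 5199 = 10269 m/s.

Δv ≈ 10.3 km/s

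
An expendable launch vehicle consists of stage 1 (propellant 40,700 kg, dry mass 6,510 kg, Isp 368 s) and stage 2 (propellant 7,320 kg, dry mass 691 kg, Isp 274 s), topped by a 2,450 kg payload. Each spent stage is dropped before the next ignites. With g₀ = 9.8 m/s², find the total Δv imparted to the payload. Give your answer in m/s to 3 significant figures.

Ignition mass of stage 1 = 40,700+6,510 + 7,320+691 + 2,450 = 57,671 kg.
Stage 1: m₀ = 57,671 kg, m_f = 57,671 − 40,700 = 16,971 kg; Δv = 368×9.8×ln(3.398) = 3606.4×1.2232 ≈ 4412 m/s.
Stage 2: m₀ = 10,461 kg, m_f = 10,461 − 7,320 = 3,141 kg; Δv = 274×9.8×ln(3.33) = 2685.2×1.2031 ≈ 3231 m/s.
Total Δv = 4412 + 3231 = 7643 m/s.

Δv ≈ 7640 m/s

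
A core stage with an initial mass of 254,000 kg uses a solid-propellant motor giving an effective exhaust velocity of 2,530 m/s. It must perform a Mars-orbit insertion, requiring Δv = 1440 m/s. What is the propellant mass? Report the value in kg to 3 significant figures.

From the ideal rocket equation, m₀/m_f = exp(Δv / v_e) = exp(1440 / 2530.0) = exp(0.5692) = 1.7668.
m_f = 254,000 / 1.7668 = 143,763 kg, so propellant = m₀ − m_f = 254,000 − 143,763 = 110,237 kg.

propellant mass ≈ 110000 kg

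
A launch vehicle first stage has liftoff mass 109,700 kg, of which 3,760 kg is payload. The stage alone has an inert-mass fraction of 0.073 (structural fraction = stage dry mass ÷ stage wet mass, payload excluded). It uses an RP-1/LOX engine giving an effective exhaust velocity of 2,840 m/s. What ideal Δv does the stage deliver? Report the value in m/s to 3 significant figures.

Stage wet mass = m₀ − payload = 109,700 − 3,760 = 105,940 kg.
Stage dry mass = ε × stage wet mass = 0.073 × 105,940 = 7,733.62 kg.
Burnout mass m_f = stage dry + payload = 7,733.62 + 3,760 = 11,493.62 kg.
By the Tsiolkovsky rocket equation, Δv = v_e · ln(109,700/11,493.62) = 2840.0 × ln(9.544) = 2840.0 × 2.2560 ≈ 6407 m/s.

Δv ≈ 6410 m/s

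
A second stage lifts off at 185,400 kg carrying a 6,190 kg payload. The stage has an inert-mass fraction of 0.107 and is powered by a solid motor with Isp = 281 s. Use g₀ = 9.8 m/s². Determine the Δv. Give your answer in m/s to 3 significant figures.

Δv ≈ 5480 m/s

Stage wet mass = m₀ − payload = 185,400 − 6,190 = 179,210 kg.
Stage dry mass = ε × stage wet mass = 0.107 × 179,210 = 19,175.5 kg.
Burnout mass m_f = stage dry + payload = 19,175.5 + 6,190 = 25,365.5 kg.
v_e = Isp · g₀ = 281 × 9.8 = 2753.8 m/s.
By the Tsiolkovsky rocket equation, Δv = v_e · ln(185,400/25,365.5) = 2753.8 × ln(7.309) = 2753.8 × 1.9891 ≈ 5478 m/s.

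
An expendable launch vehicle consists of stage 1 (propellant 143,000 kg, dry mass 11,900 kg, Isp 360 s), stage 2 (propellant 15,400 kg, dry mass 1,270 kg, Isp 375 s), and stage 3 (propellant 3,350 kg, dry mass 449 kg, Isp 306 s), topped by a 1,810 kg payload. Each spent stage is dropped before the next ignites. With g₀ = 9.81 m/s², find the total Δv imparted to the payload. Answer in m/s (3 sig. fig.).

Ignition mass of stage 1 = 143,000+11,900 + 15,400+1,270 + 3,350+449 + 1,810 = 177,179 kg.
Stage 1: m₀ = 177,179 kg, m_f = 177,179 − 143,000 = 34,179 kg; Δv = 360×9.81×ln(5.184) = 3531.6×1.6455 ≈ 5811 m/s.
Stage 2: m₀ = 22,279 kg, m_f = 22,279 − 15,400 = 6,879 kg; Δv = 375×9.81×ln(3.239) = 3678.8×1.1752 ≈ 4323 m/s.
Stage 3: m₀ = 5,609 kg, m_f = 5,609 − 3,350 = 2,259 kg; Δv = 306×9.81×ln(2.483) = 3001.9×0.9095 ≈ 2730 m/s.
Total Δv = 5811 + 4323 + 2730 = 12864 m/s.

Δv ≈ 12900 m/s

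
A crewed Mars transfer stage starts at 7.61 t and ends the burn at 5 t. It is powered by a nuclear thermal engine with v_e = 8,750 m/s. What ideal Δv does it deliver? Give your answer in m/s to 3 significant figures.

Using Δv = v_e ln(m₀/m_f): Δv = v_e · ln(m₀/m_f) = 8750.0 × ln(1.522) = 8750.0 × 0.4200 ≈ 3675.2 m/s.

Δv ≈ 3680 m/s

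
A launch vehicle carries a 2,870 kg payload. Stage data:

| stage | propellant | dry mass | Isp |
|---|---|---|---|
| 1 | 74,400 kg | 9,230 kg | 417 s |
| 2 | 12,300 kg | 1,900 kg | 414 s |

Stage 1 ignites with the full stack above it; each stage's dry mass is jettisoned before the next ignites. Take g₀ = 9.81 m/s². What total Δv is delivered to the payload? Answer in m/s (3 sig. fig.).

Δv ≈ 10700 m/s

Ignition mass of stage 1 = 74,400+9,230 + 12,300+1,900 + 2,870 = 100,700 kg.
Stage 1: m₀ = 100,700 kg, m_f = 100,700 − 74,400 = 26,300 kg; Δv = 417×9.81×ln(3.829) = 4090.8×1.3426 ≈ 5492 m/s.
Stage 2: m₀ = 17,070 kg, m_f = 17,070 − 12,300 = 4,770 kg; Δv = 414×9.81×ln(3.579) = 4061.3×1.2750 ≈ 5178 m/s.
Total Δv = 5492 + 5178 = 10670 m/s.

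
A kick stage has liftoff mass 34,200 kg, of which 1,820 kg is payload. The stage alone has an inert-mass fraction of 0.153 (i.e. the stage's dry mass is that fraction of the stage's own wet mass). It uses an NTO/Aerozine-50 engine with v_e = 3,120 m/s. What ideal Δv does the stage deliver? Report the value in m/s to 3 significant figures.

Δv ≈ 5050 m/s

Stage wet mass = m₀ − payload = 34,200 − 1,820 = 32,380 kg.
Stage dry mass = ε × stage wet mass = 0.153 × 32,380 = 4,954.14 kg.
Burnout mass m_f = stage dry + payload = 4,954.14 + 1,820 = 6,774.14 kg.
Rocket equation: Δv = v_e · ln(34,200/6,774.14) = 3120.0 × ln(5.049) = 3120.0 × 1.6191 ≈ 5052 m/s.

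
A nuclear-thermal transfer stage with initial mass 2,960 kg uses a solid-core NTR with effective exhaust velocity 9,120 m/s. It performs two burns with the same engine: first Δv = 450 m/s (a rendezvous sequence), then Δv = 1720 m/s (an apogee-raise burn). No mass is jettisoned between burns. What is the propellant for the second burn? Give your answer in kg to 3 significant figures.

propellant for the second burn ≈ 484 kg

After the first burn: m = 2960 × exp(−450/9120.0) = 2960 × 0.95186 = 2,817.51 kg.
After the second burn: m = 2,817.51 × exp(−1720/9120.0) = 2,817.51 × 0.82812 = 2,333.24 kg.
Second-burn propellant = 2,817.51 − 2,333.24 = 484.27 kg.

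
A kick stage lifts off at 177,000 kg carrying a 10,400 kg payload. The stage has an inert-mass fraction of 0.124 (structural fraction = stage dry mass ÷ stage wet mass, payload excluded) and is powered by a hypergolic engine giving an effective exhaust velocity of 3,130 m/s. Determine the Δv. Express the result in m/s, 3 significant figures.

Δv ≈ 5450 m/s

Stage wet mass = m₀ − payload = 177,000 − 10,400 = 166,600 kg.
Stage dry mass = ε × stage wet mass = 0.124 × 166,600 = 20,658.4 kg.
Burnout mass m_f = stage dry + payload = 20,658.4 + 10,400 = 31,058.4 kg.
From the ideal rocket equation, Δv = v_e · ln(177,000/31,058.4) = 3130.0 × ln(5.699) = 3130.0 × 1.7403 ≈ 5447 m/s.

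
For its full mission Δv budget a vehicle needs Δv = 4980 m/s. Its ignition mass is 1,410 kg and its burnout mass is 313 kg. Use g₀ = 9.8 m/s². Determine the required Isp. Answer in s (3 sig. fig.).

Isp ≈ 338 s

ln(m₀/m_f) = ln(1410/313) = ln(4.505) = 1.5051.
By the Tsiolkovsky rocket equation, v_e = Δv / ln(m₀/m_f) = 4980 / 1.5051 = 3308.7 m/s.
Isp = v_e / g₀ = 3308.7 / 9.8 = 337.6 s.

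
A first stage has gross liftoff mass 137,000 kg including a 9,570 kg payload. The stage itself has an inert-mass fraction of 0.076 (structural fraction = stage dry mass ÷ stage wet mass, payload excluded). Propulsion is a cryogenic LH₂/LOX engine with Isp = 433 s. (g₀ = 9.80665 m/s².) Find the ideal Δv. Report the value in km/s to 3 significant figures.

Δv ≈ 8.33 km/s

Stage wet mass = m₀ − payload = 137,000 − 9,570 = 127,430 kg.
Stage dry mass = ε × stage wet mass = 0.076 × 127,430 = 9,684.68 kg.
Burnout mass m_f = stage dry + payload = 9,684.68 + 9,570 = 19,254.68 kg.
v_e = Isp · g₀ = 433 × 9.80665 = 4246.3 m/s.
Using Δv = v_e ln(m₀/m_f): Δv = v_e · ln(137,000/19,254.68) = 4246.3 × ln(7.115) = 4246.3 × 1.9622 ≈ 8332 m/s.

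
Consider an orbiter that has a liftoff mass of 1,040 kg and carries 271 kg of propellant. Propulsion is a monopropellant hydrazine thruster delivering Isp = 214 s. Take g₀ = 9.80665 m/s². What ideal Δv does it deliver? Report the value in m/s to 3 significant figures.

Δv ≈ 634 m/s

v_e = Isp · g₀ = 214 × 9.80665 = 2098.6 m/s.
m_f = m₀ − m_prop = 1,040 − 271 = 769 kg.
By the Tsiolkovsky rocket equation, Δv = v_e · ln(m₀/m_f) = 2098.6 × ln(1.352) = 2098.6 × 0.3019 ≈ 633.5 m/s.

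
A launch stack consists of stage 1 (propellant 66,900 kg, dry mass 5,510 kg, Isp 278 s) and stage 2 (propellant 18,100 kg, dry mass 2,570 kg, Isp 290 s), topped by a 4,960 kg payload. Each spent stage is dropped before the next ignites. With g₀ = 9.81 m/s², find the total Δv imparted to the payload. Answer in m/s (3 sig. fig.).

Ignition mass of stage 1 = 66,900+5,510 + 18,100+2,570 + 4,960 = 98,040 kg.
Stage 1: m₀ = 98,040 kg, m_f = 98,040 − 66,900 = 31,140 kg; Δv = 278×9.81×ln(3.148) = 2727.2×1.1469 ≈ 3128 m/s.
Stage 2: m₀ = 25,630 kg, m_f = 25,630 − 18,100 = 7,530 kg; Δv = 290×9.81×ln(3.404) = 2844.9×1.2249 ≈ 3485 m/s.
Total Δv = 3128 + 3485 = 6613 m/s.

Δv ≈ 6610 m/s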